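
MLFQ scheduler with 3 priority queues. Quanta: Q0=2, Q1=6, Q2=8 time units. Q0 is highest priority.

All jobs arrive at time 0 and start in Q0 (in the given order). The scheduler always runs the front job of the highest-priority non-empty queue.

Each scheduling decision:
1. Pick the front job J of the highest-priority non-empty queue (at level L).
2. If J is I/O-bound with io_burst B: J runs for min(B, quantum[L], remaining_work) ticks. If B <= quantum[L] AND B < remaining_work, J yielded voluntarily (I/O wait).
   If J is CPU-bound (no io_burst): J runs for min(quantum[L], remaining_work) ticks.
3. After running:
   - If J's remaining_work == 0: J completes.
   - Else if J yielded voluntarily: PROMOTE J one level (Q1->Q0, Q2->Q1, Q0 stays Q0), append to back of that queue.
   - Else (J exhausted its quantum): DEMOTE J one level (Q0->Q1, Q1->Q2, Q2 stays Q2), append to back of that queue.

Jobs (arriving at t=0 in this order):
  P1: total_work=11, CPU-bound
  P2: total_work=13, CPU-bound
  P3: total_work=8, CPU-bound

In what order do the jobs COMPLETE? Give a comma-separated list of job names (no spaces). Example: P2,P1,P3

Answer: P3,P1,P2

Derivation:
t=0-2: P1@Q0 runs 2, rem=9, quantum used, demote→Q1. Q0=[P2,P3] Q1=[P1] Q2=[]
t=2-4: P2@Q0 runs 2, rem=11, quantum used, demote→Q1. Q0=[P3] Q1=[P1,P2] Q2=[]
t=4-6: P3@Q0 runs 2, rem=6, quantum used, demote→Q1. Q0=[] Q1=[P1,P2,P3] Q2=[]
t=6-12: P1@Q1 runs 6, rem=3, quantum used, demote→Q2. Q0=[] Q1=[P2,P3] Q2=[P1]
t=12-18: P2@Q1 runs 6, rem=5, quantum used, demote→Q2. Q0=[] Q1=[P3] Q2=[P1,P2]
t=18-24: P3@Q1 runs 6, rem=0, completes. Q0=[] Q1=[] Q2=[P1,P2]
t=24-27: P1@Q2 runs 3, rem=0, completes. Q0=[] Q1=[] Q2=[P2]
t=27-32: P2@Q2 runs 5, rem=0, completes. Q0=[] Q1=[] Q2=[]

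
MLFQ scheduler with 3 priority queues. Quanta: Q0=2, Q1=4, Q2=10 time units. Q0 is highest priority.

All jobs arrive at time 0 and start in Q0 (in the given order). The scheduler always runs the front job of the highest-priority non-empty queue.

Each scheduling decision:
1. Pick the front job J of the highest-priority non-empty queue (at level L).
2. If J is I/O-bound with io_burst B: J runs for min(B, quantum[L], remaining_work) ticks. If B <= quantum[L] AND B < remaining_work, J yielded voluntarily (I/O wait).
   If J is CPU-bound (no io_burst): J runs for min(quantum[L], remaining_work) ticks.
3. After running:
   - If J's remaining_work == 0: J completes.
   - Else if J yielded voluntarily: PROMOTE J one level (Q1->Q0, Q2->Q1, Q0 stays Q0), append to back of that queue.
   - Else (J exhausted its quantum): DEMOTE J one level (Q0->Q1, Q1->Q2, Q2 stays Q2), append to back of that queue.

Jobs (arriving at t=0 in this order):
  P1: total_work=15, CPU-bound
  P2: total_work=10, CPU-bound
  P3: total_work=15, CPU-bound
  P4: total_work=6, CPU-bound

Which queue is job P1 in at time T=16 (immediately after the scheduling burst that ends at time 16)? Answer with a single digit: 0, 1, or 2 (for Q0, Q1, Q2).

t=0-2: P1@Q0 runs 2, rem=13, quantum used, demote→Q1. Q0=[P2,P3,P4] Q1=[P1] Q2=[]
t=2-4: P2@Q0 runs 2, rem=8, quantum used, demote→Q1. Q0=[P3,P4] Q1=[P1,P2] Q2=[]
t=4-6: P3@Q0 runs 2, rem=13, quantum used, demote→Q1. Q0=[P4] Q1=[P1,P2,P3] Q2=[]
t=6-8: P4@Q0 runs 2, rem=4, quantum used, demote→Q1. Q0=[] Q1=[P1,P2,P3,P4] Q2=[]
t=8-12: P1@Q1 runs 4, rem=9, quantum used, demote→Q2. Q0=[] Q1=[P2,P3,P4] Q2=[P1]
t=12-16: P2@Q1 runs 4, rem=4, quantum used, demote→Q2. Q0=[] Q1=[P3,P4] Q2=[P1,P2]
t=16-20: P3@Q1 runs 4, rem=9, quantum used, demote→Q2. Q0=[] Q1=[P4] Q2=[P1,P2,P3]
t=20-24: P4@Q1 runs 4, rem=0, completes. Q0=[] Q1=[] Q2=[P1,P2,P3]
t=24-33: P1@Q2 runs 9, rem=0, completes. Q0=[] Q1=[] Q2=[P2,P3]
t=33-37: P2@Q2 runs 4, rem=0, completes. Q0=[] Q1=[] Q2=[P3]
t=37-46: P3@Q2 runs 9, rem=0, completes. Q0=[] Q1=[] Q2=[]

Answer: 2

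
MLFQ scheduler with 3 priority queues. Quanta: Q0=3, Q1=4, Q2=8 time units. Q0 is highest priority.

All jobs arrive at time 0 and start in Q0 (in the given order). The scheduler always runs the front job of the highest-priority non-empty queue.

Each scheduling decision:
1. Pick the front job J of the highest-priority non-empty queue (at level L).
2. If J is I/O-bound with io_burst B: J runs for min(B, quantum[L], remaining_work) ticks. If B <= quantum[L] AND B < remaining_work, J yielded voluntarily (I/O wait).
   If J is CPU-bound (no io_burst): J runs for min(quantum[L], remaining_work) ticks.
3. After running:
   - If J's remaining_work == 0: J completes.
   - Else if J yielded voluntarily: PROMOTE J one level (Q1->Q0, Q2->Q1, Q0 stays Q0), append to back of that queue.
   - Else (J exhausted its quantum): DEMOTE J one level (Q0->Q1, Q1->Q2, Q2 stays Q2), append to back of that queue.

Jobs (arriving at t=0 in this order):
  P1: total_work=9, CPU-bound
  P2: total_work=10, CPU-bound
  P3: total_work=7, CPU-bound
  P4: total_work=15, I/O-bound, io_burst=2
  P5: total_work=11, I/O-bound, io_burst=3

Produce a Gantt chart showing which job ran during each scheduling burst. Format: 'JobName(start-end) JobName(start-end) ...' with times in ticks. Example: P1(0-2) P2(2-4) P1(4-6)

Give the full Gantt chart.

Answer: P1(0-3) P2(3-6) P3(6-9) P4(9-11) P5(11-14) P4(14-16) P5(16-19) P4(19-21) P5(21-24) P4(24-26) P5(26-28) P4(28-30) P4(30-32) P4(32-34) P4(34-35) P1(35-39) P2(39-43) P3(43-47) P1(47-49) P2(49-52)

Derivation:
t=0-3: P1@Q0 runs 3, rem=6, quantum used, demote→Q1. Q0=[P2,P3,P4,P5] Q1=[P1] Q2=[]
t=3-6: P2@Q0 runs 3, rem=7, quantum used, demote→Q1. Q0=[P3,P4,P5] Q1=[P1,P2] Q2=[]
t=6-9: P3@Q0 runs 3, rem=4, quantum used, demote→Q1. Q0=[P4,P5] Q1=[P1,P2,P3] Q2=[]
t=9-11: P4@Q0 runs 2, rem=13, I/O yield, promote→Q0. Q0=[P5,P4] Q1=[P1,P2,P3] Q2=[]
t=11-14: P5@Q0 runs 3, rem=8, I/O yield, promote→Q0. Q0=[P4,P5] Q1=[P1,P2,P3] Q2=[]
t=14-16: P4@Q0 runs 2, rem=11, I/O yield, promote→Q0. Q0=[P5,P4] Q1=[P1,P2,P3] Q2=[]
t=16-19: P5@Q0 runs 3, rem=5, I/O yield, promote→Q0. Q0=[P4,P5] Q1=[P1,P2,P3] Q2=[]
t=19-21: P4@Q0 runs 2, rem=9, I/O yield, promote→Q0. Q0=[P5,P4] Q1=[P1,P2,P3] Q2=[]
t=21-24: P5@Q0 runs 3, rem=2, I/O yield, promote→Q0. Q0=[P4,P5] Q1=[P1,P2,P3] Q2=[]
t=24-26: P4@Q0 runs 2, rem=7, I/O yield, promote→Q0. Q0=[P5,P4] Q1=[P1,P2,P3] Q2=[]
t=26-28: P5@Q0 runs 2, rem=0, completes. Q0=[P4] Q1=[P1,P2,P3] Q2=[]
t=28-30: P4@Q0 runs 2, rem=5, I/O yield, promote→Q0. Q0=[P4] Q1=[P1,P2,P3] Q2=[]
t=30-32: P4@Q0 runs 2, rem=3, I/O yield, promote→Q0. Q0=[P4] Q1=[P1,P2,P3] Q2=[]
t=32-34: P4@Q0 runs 2, rem=1, I/O yield, promote→Q0. Q0=[P4] Q1=[P1,P2,P3] Q2=[]
t=34-35: P4@Q0 runs 1, rem=0, completes. Q0=[] Q1=[P1,P2,P3] Q2=[]
t=35-39: P1@Q1 runs 4, rem=2, quantum used, demote→Q2. Q0=[] Q1=[P2,P3] Q2=[P1]
t=39-43: P2@Q1 runs 4, rem=3, quantum used, demote→Q2. Q0=[] Q1=[P3] Q2=[P1,P2]
t=43-47: P3@Q1 runs 4, rem=0, completes. Q0=[] Q1=[] Q2=[P1,P2]
t=47-49: P1@Q2 runs 2, rem=0, completes. Q0=[] Q1=[] Q2=[P2]
t=49-52: P2@Q2 runs 3, rem=0, completes. Q0=[] Q1=[] Q2=[]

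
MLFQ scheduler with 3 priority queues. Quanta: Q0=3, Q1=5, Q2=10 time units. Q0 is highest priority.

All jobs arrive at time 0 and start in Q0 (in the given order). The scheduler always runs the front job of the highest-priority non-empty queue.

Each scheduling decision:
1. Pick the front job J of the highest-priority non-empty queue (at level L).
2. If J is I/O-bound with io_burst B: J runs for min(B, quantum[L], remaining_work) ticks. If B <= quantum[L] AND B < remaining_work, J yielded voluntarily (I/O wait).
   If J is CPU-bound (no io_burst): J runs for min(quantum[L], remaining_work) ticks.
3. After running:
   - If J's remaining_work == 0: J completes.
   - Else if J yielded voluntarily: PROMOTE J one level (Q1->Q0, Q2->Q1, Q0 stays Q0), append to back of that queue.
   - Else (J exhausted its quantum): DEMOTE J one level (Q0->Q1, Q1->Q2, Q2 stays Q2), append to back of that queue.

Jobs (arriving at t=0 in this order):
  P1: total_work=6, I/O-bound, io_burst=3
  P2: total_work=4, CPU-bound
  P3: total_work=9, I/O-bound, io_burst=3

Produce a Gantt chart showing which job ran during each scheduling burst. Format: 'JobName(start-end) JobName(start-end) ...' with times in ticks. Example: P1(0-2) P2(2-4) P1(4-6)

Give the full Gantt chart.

Answer: P1(0-3) P2(3-6) P3(6-9) P1(9-12) P3(12-15) P3(15-18) P2(18-19)

Derivation:
t=0-3: P1@Q0 runs 3, rem=3, I/O yield, promote→Q0. Q0=[P2,P3,P1] Q1=[] Q2=[]
t=3-6: P2@Q0 runs 3, rem=1, quantum used, demote→Q1. Q0=[P3,P1] Q1=[P2] Q2=[]
t=6-9: P3@Q0 runs 3, rem=6, I/O yield, promote→Q0. Q0=[P1,P3] Q1=[P2] Q2=[]
t=9-12: P1@Q0 runs 3, rem=0, completes. Q0=[P3] Q1=[P2] Q2=[]
t=12-15: P3@Q0 runs 3, rem=3, I/O yield, promote→Q0. Q0=[P3] Q1=[P2] Q2=[]
t=15-18: P3@Q0 runs 3, rem=0, completes. Q0=[] Q1=[P2] Q2=[]
t=18-19: P2@Q1 runs 1, rem=0, completes. Q0=[] Q1=[] Q2=[]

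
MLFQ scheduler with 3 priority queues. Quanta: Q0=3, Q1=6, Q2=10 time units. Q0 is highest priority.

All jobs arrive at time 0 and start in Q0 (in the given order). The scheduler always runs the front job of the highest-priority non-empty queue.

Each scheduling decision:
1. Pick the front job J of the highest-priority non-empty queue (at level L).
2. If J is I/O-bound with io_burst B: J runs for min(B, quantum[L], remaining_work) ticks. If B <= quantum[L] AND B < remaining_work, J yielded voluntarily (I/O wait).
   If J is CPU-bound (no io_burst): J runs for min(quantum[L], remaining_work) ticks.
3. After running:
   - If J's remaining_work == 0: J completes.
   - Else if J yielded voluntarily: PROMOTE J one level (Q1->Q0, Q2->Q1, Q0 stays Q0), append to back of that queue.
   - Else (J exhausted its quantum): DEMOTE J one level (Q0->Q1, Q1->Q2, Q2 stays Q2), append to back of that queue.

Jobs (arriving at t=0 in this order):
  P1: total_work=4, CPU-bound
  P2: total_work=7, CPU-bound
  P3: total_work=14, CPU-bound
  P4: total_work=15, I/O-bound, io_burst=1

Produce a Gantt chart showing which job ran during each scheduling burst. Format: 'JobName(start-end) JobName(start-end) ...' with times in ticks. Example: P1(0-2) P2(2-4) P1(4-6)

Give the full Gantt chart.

Answer: P1(0-3) P2(3-6) P3(6-9) P4(9-10) P4(10-11) P4(11-12) P4(12-13) P4(13-14) P4(14-15) P4(15-16) P4(16-17) P4(17-18) P4(18-19) P4(19-20) P4(20-21) P4(21-22) P4(22-23) P4(23-24) P1(24-25) P2(25-29) P3(29-35) P3(35-40)

Derivation:
t=0-3: P1@Q0 runs 3, rem=1, quantum used, demote→Q1. Q0=[P2,P3,P4] Q1=[P1] Q2=[]
t=3-6: P2@Q0 runs 3, rem=4, quantum used, demote→Q1. Q0=[P3,P4] Q1=[P1,P2] Q2=[]
t=6-9: P3@Q0 runs 3, rem=11, quantum used, demote→Q1. Q0=[P4] Q1=[P1,P2,P3] Q2=[]
t=9-10: P4@Q0 runs 1, rem=14, I/O yield, promote→Q0. Q0=[P4] Q1=[P1,P2,P3] Q2=[]
t=10-11: P4@Q0 runs 1, rem=13, I/O yield, promote→Q0. Q0=[P4] Q1=[P1,P2,P3] Q2=[]
t=11-12: P4@Q0 runs 1, rem=12, I/O yield, promote→Q0. Q0=[P4] Q1=[P1,P2,P3] Q2=[]
t=12-13: P4@Q0 runs 1, rem=11, I/O yield, promote→Q0. Q0=[P4] Q1=[P1,P2,P3] Q2=[]
t=13-14: P4@Q0 runs 1, rem=10, I/O yield, promote→Q0. Q0=[P4] Q1=[P1,P2,P3] Q2=[]
t=14-15: P4@Q0 runs 1, rem=9, I/O yield, promote→Q0. Q0=[P4] Q1=[P1,P2,P3] Q2=[]
t=15-16: P4@Q0 runs 1, rem=8, I/O yield, promote→Q0. Q0=[P4] Q1=[P1,P2,P3] Q2=[]
t=16-17: P4@Q0 runs 1, rem=7, I/O yield, promote→Q0. Q0=[P4] Q1=[P1,P2,P3] Q2=[]
t=17-18: P4@Q0 runs 1, rem=6, I/O yield, promote→Q0. Q0=[P4] Q1=[P1,P2,P3] Q2=[]
t=18-19: P4@Q0 runs 1, rem=5, I/O yield, promote→Q0. Q0=[P4] Q1=[P1,P2,P3] Q2=[]
t=19-20: P4@Q0 runs 1, rem=4, I/O yield, promote→Q0. Q0=[P4] Q1=[P1,P2,P3] Q2=[]
t=20-21: P4@Q0 runs 1, rem=3, I/O yield, promote→Q0. Q0=[P4] Q1=[P1,P2,P3] Q2=[]
t=21-22: P4@Q0 runs 1, rem=2, I/O yield, promote→Q0. Q0=[P4] Q1=[P1,P2,P3] Q2=[]
t=22-23: P4@Q0 runs 1, rem=1, I/O yield, promote→Q0. Q0=[P4] Q1=[P1,P2,P3] Q2=[]
t=23-24: P4@Q0 runs 1, rem=0, completes. Q0=[] Q1=[P1,P2,P3] Q2=[]
t=24-25: P1@Q1 runs 1, rem=0, completes. Q0=[] Q1=[P2,P3] Q2=[]
t=25-29: P2@Q1 runs 4, rem=0, completes. Q0=[] Q1=[P3] Q2=[]
t=29-35: P3@Q1 runs 6, rem=5, quantum used, demote→Q2. Q0=[] Q1=[] Q2=[P3]
t=35-40: P3@Q2 runs 5, rem=0, completes. Q0=[] Q1=[] Q2=[]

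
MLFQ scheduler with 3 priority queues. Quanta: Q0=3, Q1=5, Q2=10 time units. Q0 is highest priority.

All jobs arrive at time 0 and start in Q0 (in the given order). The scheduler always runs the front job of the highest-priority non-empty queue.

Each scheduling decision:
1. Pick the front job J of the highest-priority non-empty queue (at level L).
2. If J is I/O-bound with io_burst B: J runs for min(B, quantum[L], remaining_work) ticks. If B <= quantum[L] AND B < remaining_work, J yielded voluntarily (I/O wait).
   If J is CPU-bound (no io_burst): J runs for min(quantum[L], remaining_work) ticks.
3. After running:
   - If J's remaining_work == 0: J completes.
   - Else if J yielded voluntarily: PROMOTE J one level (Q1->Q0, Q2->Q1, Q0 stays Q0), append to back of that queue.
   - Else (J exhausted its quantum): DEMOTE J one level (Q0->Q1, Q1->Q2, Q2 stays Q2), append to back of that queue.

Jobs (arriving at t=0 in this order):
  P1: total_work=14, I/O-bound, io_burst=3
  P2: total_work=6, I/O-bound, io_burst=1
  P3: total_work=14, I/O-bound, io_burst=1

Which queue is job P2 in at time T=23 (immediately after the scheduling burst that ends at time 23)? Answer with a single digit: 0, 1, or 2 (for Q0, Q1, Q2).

Answer: 0

Derivation:
t=0-3: P1@Q0 runs 3, rem=11, I/O yield, promote→Q0. Q0=[P2,P3,P1] Q1=[] Q2=[]
t=3-4: P2@Q0 runs 1, rem=5, I/O yield, promote→Q0. Q0=[P3,P1,P2] Q1=[] Q2=[]
t=4-5: P3@Q0 runs 1, rem=13, I/O yield, promote→Q0. Q0=[P1,P2,P3] Q1=[] Q2=[]
t=5-8: P1@Q0 runs 3, rem=8, I/O yield, promote→Q0. Q0=[P2,P3,P1] Q1=[] Q2=[]
t=8-9: P2@Q0 runs 1, rem=4, I/O yield, promote→Q0. Q0=[P3,P1,P2] Q1=[] Q2=[]
t=9-10: P3@Q0 runs 1, rem=12, I/O yield, promote→Q0. Q0=[P1,P2,P3] Q1=[] Q2=[]
t=10-13: P1@Q0 runs 3, rem=5, I/O yield, promote→Q0. Q0=[P2,P3,P1] Q1=[] Q2=[]
t=13-14: P2@Q0 runs 1, rem=3, I/O yield, promote→Q0. Q0=[P3,P1,P2] Q1=[] Q2=[]
t=14-15: P3@Q0 runs 1, rem=11, I/O yield, promote→Q0. Q0=[P1,P2,P3] Q1=[] Q2=[]
t=15-18: P1@Q0 runs 3, rem=2, I/O yield, promote→Q0. Q0=[P2,P3,P1] Q1=[] Q2=[]
t=18-19: P2@Q0 runs 1, rem=2, I/O yield, promote→Q0. Q0=[P3,P1,P2] Q1=[] Q2=[]
t=19-20: P3@Q0 runs 1, rem=10, I/O yield, promote→Q0. Q0=[P1,P2,P3] Q1=[] Q2=[]
t=20-22: P1@Q0 runs 2, rem=0, completes. Q0=[P2,P3] Q1=[] Q2=[]
t=22-23: P2@Q0 runs 1, rem=1, I/O yield, promote→Q0. Q0=[P3,P2] Q1=[] Q2=[]
t=23-24: P3@Q0 runs 1, rem=9, I/O yield, promote→Q0. Q0=[P2,P3] Q1=[] Q2=[]
t=24-25: P2@Q0 runs 1, rem=0, completes. Q0=[P3] Q1=[] Q2=[]
t=25-26: P3@Q0 runs 1, rem=8, I/O yield, promote→Q0. Q0=[P3] Q1=[] Q2=[]
t=26-27: P3@Q0 runs 1, rem=7, I/O yield, promote→Q0. Q0=[P3] Q1=[] Q2=[]
t=27-28: P3@Q0 runs 1, rem=6, I/O yield, promote→Q0. Q0=[P3] Q1=[] Q2=[]
t=28-29: P3@Q0 runs 1, rem=5, I/O yield, promote→Q0. Q0=[P3] Q1=[] Q2=[]
t=29-30: P3@Q0 runs 1, rem=4, I/O yield, promote→Q0. Q0=[P3] Q1=[] Q2=[]
t=30-31: P3@Q0 runs 1, rem=3, I/O yield, promote→Q0. Q0=[P3] Q1=[] Q2=[]
t=31-32: P3@Q0 runs 1, rem=2, I/O yield, promote→Q0. Q0=[P3] Q1=[] Q2=[]
t=32-33: P3@Q0 runs 1, rem=1, I/O yield, promote→Q0. Q0=[P3] Q1=[] Q2=[]
t=33-34: P3@Q0 runs 1, rem=0, completes. Q0=[] Q1=[] Q2=[]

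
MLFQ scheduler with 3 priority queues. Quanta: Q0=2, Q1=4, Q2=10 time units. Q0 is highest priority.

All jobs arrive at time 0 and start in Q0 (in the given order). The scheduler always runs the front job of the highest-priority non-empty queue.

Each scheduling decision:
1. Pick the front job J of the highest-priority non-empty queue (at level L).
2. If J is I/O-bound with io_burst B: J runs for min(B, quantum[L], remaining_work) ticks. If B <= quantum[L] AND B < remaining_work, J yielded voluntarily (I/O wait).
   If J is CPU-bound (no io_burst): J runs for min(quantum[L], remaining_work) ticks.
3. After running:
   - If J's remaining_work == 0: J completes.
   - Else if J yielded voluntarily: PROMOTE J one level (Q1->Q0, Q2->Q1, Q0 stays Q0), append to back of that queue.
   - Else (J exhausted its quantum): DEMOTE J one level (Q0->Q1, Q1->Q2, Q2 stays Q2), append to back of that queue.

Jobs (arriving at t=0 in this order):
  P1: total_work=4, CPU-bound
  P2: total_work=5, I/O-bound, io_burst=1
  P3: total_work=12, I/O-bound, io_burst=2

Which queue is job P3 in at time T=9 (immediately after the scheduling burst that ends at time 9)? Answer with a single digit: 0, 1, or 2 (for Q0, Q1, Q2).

t=0-2: P1@Q0 runs 2, rem=2, quantum used, demote→Q1. Q0=[P2,P3] Q1=[P1] Q2=[]
t=2-3: P2@Q0 runs 1, rem=4, I/O yield, promote→Q0. Q0=[P3,P2] Q1=[P1] Q2=[]
t=3-5: P3@Q0 runs 2, rem=10, I/O yield, promote→Q0. Q0=[P2,P3] Q1=[P1] Q2=[]
t=5-6: P2@Q0 runs 1, rem=3, I/O yield, promote→Q0. Q0=[P3,P2] Q1=[P1] Q2=[]
t=6-8: P3@Q0 runs 2, rem=8, I/O yield, promote→Q0. Q0=[P2,P3] Q1=[P1] Q2=[]
t=8-9: P2@Q0 runs 1, rem=2, I/O yield, promote→Q0. Q0=[P3,P2] Q1=[P1] Q2=[]
t=9-11: P3@Q0 runs 2, rem=6, I/O yield, promote→Q0. Q0=[P2,P3] Q1=[P1] Q2=[]
t=11-12: P2@Q0 runs 1, rem=1, I/O yield, promote→Q0. Q0=[P3,P2] Q1=[P1] Q2=[]
t=12-14: P3@Q0 runs 2, rem=4, I/O yield, promote→Q0. Q0=[P2,P3] Q1=[P1] Q2=[]
t=14-15: P2@Q0 runs 1, rem=0, completes. Q0=[P3] Q1=[P1] Q2=[]
t=15-17: P3@Q0 runs 2, rem=2, I/O yield, promote→Q0. Q0=[P3] Q1=[P1] Q2=[]
t=17-19: P3@Q0 runs 2, rem=0, completes. Q0=[] Q1=[P1] Q2=[]
t=19-21: P1@Q1 runs 2, rem=0, completes. Q0=[] Q1=[] Q2=[]

Answer: 0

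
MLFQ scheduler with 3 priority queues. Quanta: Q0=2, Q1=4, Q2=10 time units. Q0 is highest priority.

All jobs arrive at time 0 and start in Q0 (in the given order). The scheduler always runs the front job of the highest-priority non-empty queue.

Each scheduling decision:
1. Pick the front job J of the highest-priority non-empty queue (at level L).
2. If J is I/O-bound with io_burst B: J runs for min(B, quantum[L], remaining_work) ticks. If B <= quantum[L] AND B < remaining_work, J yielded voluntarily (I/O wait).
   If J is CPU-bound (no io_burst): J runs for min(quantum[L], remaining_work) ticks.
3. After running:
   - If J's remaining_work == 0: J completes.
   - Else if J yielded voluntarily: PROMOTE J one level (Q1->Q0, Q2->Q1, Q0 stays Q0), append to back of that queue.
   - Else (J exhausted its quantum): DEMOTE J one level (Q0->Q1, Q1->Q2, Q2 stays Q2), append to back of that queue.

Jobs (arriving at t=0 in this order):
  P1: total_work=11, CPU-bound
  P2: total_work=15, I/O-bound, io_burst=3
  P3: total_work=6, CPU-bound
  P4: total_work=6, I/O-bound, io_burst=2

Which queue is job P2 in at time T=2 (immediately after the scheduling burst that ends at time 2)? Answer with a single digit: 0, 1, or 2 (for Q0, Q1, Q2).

t=0-2: P1@Q0 runs 2, rem=9, quantum used, demote→Q1. Q0=[P2,P3,P4] Q1=[P1] Q2=[]
t=2-4: P2@Q0 runs 2, rem=13, quantum used, demote→Q1. Q0=[P3,P4] Q1=[P1,P2] Q2=[]
t=4-6: P3@Q0 runs 2, rem=4, quantum used, demote→Q1. Q0=[P4] Q1=[P1,P2,P3] Q2=[]
t=6-8: P4@Q0 runs 2, rem=4, I/O yield, promote→Q0. Q0=[P4] Q1=[P1,P2,P3] Q2=[]
t=8-10: P4@Q0 runs 2, rem=2, I/O yield, promote→Q0. Q0=[P4] Q1=[P1,P2,P3] Q2=[]
t=10-12: P4@Q0 runs 2, rem=0, completes. Q0=[] Q1=[P1,P2,P3] Q2=[]
t=12-16: P1@Q1 runs 4, rem=5, quantum used, demote→Q2. Q0=[] Q1=[P2,P3] Q2=[P1]
t=16-19: P2@Q1 runs 3, rem=10, I/O yield, promote→Q0. Q0=[P2] Q1=[P3] Q2=[P1]
t=19-21: P2@Q0 runs 2, rem=8, quantum used, demote→Q1. Q0=[] Q1=[P3,P2] Q2=[P1]
t=21-25: P3@Q1 runs 4, rem=0, completes. Q0=[] Q1=[P2] Q2=[P1]
t=25-28: P2@Q1 runs 3, rem=5, I/O yield, promote→Q0. Q0=[P2] Q1=[] Q2=[P1]
t=28-30: P2@Q0 runs 2, rem=3, quantum used, demote→Q1. Q0=[] Q1=[P2] Q2=[P1]
t=30-33: P2@Q1 runs 3, rem=0, completes. Q0=[] Q1=[] Q2=[P1]
t=33-38: P1@Q2 runs 5, rem=0, completes. Q0=[] Q1=[] Q2=[]

Answer: 0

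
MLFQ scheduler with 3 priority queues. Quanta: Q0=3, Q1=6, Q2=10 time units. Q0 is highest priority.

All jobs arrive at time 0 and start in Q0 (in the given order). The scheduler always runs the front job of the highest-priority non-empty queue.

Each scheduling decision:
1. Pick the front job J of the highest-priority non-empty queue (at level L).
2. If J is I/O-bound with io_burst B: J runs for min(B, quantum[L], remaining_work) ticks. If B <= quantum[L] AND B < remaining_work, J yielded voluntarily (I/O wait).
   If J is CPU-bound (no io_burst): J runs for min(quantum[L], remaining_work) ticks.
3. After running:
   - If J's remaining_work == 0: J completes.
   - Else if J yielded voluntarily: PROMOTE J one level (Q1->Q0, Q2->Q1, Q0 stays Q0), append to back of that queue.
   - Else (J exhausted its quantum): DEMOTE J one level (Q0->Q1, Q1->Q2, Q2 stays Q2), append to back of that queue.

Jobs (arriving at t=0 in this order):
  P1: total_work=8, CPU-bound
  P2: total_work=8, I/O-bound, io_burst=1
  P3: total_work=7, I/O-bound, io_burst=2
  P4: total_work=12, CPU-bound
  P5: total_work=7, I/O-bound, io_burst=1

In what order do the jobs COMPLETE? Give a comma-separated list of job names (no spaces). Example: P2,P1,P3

Answer: P3,P5,P2,P1,P4

Derivation:
t=0-3: P1@Q0 runs 3, rem=5, quantum used, demote→Q1. Q0=[P2,P3,P4,P5] Q1=[P1] Q2=[]
t=3-4: P2@Q0 runs 1, rem=7, I/O yield, promote→Q0. Q0=[P3,P4,P5,P2] Q1=[P1] Q2=[]
t=4-6: P3@Q0 runs 2, rem=5, I/O yield, promote→Q0. Q0=[P4,P5,P2,P3] Q1=[P1] Q2=[]
t=6-9: P4@Q0 runs 3, rem=9, quantum used, demote→Q1. Q0=[P5,P2,P3] Q1=[P1,P4] Q2=[]
t=9-10: P5@Q0 runs 1, rem=6, I/O yield, promote→Q0. Q0=[P2,P3,P5] Q1=[P1,P4] Q2=[]
t=10-11: P2@Q0 runs 1, rem=6, I/O yield, promote→Q0. Q0=[P3,P5,P2] Q1=[P1,P4] Q2=[]
t=11-13: P3@Q0 runs 2, rem=3, I/O yield, promote→Q0. Q0=[P5,P2,P3] Q1=[P1,P4] Q2=[]
t=13-14: P5@Q0 runs 1, rem=5, I/O yield, promote→Q0. Q0=[P2,P3,P5] Q1=[P1,P4] Q2=[]
t=14-15: P2@Q0 runs 1, rem=5, I/O yield, promote→Q0. Q0=[P3,P5,P2] Q1=[P1,P4] Q2=[]
t=15-17: P3@Q0 runs 2, rem=1, I/O yield, promote→Q0. Q0=[P5,P2,P3] Q1=[P1,P4] Q2=[]
t=17-18: P5@Q0 runs 1, rem=4, I/O yield, promote→Q0. Q0=[P2,P3,P5] Q1=[P1,P4] Q2=[]
t=18-19: P2@Q0 runs 1, rem=4, I/O yield, promote→Q0. Q0=[P3,P5,P2] Q1=[P1,P4] Q2=[]
t=19-20: P3@Q0 runs 1, rem=0, completes. Q0=[P5,P2] Q1=[P1,P4] Q2=[]
t=20-21: P5@Q0 runs 1, rem=3, I/O yield, promote→Q0. Q0=[P2,P5] Q1=[P1,P4] Q2=[]
t=21-22: P2@Q0 runs 1, rem=3, I/O yield, promote→Q0. Q0=[P5,P2] Q1=[P1,P4] Q2=[]
t=22-23: P5@Q0 runs 1, rem=2, I/O yield, promote→Q0. Q0=[P2,P5] Q1=[P1,P4] Q2=[]
t=23-24: P2@Q0 runs 1, rem=2, I/O yield, promote→Q0. Q0=[P5,P2] Q1=[P1,P4] Q2=[]
t=24-25: P5@Q0 runs 1, rem=1, I/O yield, promote→Q0. Q0=[P2,P5] Q1=[P1,P4] Q2=[]
t=25-26: P2@Q0 runs 1, rem=1, I/O yield, promote→Q0. Q0=[P5,P2] Q1=[P1,P4] Q2=[]
t=26-27: P5@Q0 runs 1, rem=0, completes. Q0=[P2] Q1=[P1,P4] Q2=[]
t=27-28: P2@Q0 runs 1, rem=0, completes. Q0=[] Q1=[P1,P4] Q2=[]
t=28-33: P1@Q1 runs 5, rem=0, completes. Q0=[] Q1=[P4] Q2=[]
t=33-39: P4@Q1 runs 6, rem=3, quantum used, demote→Q2. Q0=[] Q1=[] Q2=[P4]
t=39-42: P4@Q2 runs 3, rem=0, completes. Q0=[] Q1=[] Q2=[]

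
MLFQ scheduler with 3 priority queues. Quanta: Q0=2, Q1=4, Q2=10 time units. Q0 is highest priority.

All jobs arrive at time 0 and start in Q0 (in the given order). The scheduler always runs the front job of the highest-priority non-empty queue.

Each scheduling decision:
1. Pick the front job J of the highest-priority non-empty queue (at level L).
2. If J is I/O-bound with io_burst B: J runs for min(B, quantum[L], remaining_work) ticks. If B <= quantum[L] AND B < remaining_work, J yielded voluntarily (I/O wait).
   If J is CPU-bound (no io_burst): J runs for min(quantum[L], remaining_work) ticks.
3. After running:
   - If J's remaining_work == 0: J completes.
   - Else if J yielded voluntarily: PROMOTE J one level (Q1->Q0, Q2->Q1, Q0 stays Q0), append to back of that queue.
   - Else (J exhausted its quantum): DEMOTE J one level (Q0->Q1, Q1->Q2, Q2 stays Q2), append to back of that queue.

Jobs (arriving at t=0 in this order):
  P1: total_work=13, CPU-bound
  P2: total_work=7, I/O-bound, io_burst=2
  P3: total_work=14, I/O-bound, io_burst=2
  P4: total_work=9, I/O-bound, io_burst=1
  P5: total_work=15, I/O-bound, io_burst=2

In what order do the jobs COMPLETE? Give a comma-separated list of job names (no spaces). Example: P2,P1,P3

t=0-2: P1@Q0 runs 2, rem=11, quantum used, demote→Q1. Q0=[P2,P3,P4,P5] Q1=[P1] Q2=[]
t=2-4: P2@Q0 runs 2, rem=5, I/O yield, promote→Q0. Q0=[P3,P4,P5,P2] Q1=[P1] Q2=[]
t=4-6: P3@Q0 runs 2, rem=12, I/O yield, promote→Q0. Q0=[P4,P5,P2,P3] Q1=[P1] Q2=[]
t=6-7: P4@Q0 runs 1, rem=8, I/O yield, promote→Q0. Q0=[P5,P2,P3,P4] Q1=[P1] Q2=[]
t=7-9: P5@Q0 runs 2, rem=13, I/O yield, promote→Q0. Q0=[P2,P3,P4,P5] Q1=[P1] Q2=[]
t=9-11: P2@Q0 runs 2, rem=3, I/O yield, promote→Q0. Q0=[P3,P4,P5,P2] Q1=[P1] Q2=[]
t=11-13: P3@Q0 runs 2, rem=10, I/O yield, promote→Q0. Q0=[P4,P5,P2,P3] Q1=[P1] Q2=[]
t=13-14: P4@Q0 runs 1, rem=7, I/O yield, promote→Q0. Q0=[P5,P2,P3,P4] Q1=[P1] Q2=[]
t=14-16: P5@Q0 runs 2, rem=11, I/O yield, promote→Q0. Q0=[P2,P3,P4,P5] Q1=[P1] Q2=[]
t=16-18: P2@Q0 runs 2, rem=1, I/O yield, promote→Q0. Q0=[P3,P4,P5,P2] Q1=[P1] Q2=[]
t=18-20: P3@Q0 runs 2, rem=8, I/O yield, promote→Q0. Q0=[P4,P5,P2,P3] Q1=[P1] Q2=[]
t=20-21: P4@Q0 runs 1, rem=6, I/O yield, promote→Q0. Q0=[P5,P2,P3,P4] Q1=[P1] Q2=[]
t=21-23: P5@Q0 runs 2, rem=9, I/O yield, promote→Q0. Q0=[P2,P3,P4,P5] Q1=[P1] Q2=[]
t=23-24: P2@Q0 runs 1, rem=0, completes. Q0=[P3,P4,P5] Q1=[P1] Q2=[]
t=24-26: P3@Q0 runs 2, rem=6, I/O yield, promote→Q0. Q0=[P4,P5,P3] Q1=[P1] Q2=[]
t=26-27: P4@Q0 runs 1, rem=5, I/O yield, promote→Q0. Q0=[P5,P3,P4] Q1=[P1] Q2=[]
t=27-29: P5@Q0 runs 2, rem=7, I/O yield, promote→Q0. Q0=[P3,P4,P5] Q1=[P1] Q2=[]
t=29-31: P3@Q0 runs 2, rem=4, I/O yield, promote→Q0. Q0=[P4,P5,P3] Q1=[P1] Q2=[]
t=31-32: P4@Q0 runs 1, rem=4, I/O yield, promote→Q0. Q0=[P5,P3,P4] Q1=[P1] Q2=[]
t=32-34: P5@Q0 runs 2, rem=5, I/O yield, promote→Q0. Q0=[P3,P4,P5] Q1=[P1] Q2=[]
t=34-36: P3@Q0 runs 2, rem=2, I/O yield, promote→Q0. Q0=[P4,P5,P3] Q1=[P1] Q2=[]
t=36-37: P4@Q0 runs 1, rem=3, I/O yield, promote→Q0. Q0=[P5,P3,P4] Q1=[P1] Q2=[]
t=37-39: P5@Q0 runs 2, rem=3, I/O yield, promote→Q0. Q0=[P3,P4,P5] Q1=[P1] Q2=[]
t=39-41: P3@Q0 runs 2, rem=0, completes. Q0=[P4,P5] Q1=[P1] Q2=[]
t=41-42: P4@Q0 runs 1, rem=2, I/O yield, promote→Q0. Q0=[P5,P4] Q1=[P1] Q2=[]
t=42-44: P5@Q0 runs 2, rem=1, I/O yield, promote→Q0. Q0=[P4,P5] Q1=[P1] Q2=[]
t=44-45: P4@Q0 runs 1, rem=1, I/O yield, promote→Q0. Q0=[P5,P4] Q1=[P1] Q2=[]
t=45-46: P5@Q0 runs 1, rem=0, completes. Q0=[P4] Q1=[P1] Q2=[]
t=46-47: P4@Q0 runs 1, rem=0, completes. Q0=[] Q1=[P1] Q2=[]
t=47-51: P1@Q1 runs 4, rem=7, quantum used, demote→Q2. Q0=[] Q1=[] Q2=[P1]
t=51-58: P1@Q2 runs 7, rem=0, completes. Q0=[] Q1=[] Q2=[]

Answer: P2,P3,P5,P4,P1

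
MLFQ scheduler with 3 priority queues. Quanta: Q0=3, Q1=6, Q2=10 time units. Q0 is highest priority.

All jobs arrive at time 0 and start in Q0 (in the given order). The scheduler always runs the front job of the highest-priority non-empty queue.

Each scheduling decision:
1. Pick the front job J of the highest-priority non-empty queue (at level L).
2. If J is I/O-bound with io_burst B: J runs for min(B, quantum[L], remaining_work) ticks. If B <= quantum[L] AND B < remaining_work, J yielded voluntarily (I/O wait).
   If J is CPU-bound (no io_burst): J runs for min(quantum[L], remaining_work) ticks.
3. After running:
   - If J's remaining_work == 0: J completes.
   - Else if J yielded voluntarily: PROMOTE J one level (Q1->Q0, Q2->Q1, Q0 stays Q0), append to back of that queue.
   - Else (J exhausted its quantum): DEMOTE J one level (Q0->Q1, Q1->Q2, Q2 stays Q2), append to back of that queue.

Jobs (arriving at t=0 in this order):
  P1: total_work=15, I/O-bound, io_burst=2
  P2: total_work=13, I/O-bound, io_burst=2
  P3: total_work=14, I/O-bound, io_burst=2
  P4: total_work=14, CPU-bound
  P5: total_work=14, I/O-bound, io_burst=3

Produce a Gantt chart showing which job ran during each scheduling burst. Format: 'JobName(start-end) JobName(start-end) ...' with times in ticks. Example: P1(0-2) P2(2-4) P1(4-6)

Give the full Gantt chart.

t=0-2: P1@Q0 runs 2, rem=13, I/O yield, promote→Q0. Q0=[P2,P3,P4,P5,P1] Q1=[] Q2=[]
t=2-4: P2@Q0 runs 2, rem=11, I/O yield, promote→Q0. Q0=[P3,P4,P5,P1,P2] Q1=[] Q2=[]
t=4-6: P3@Q0 runs 2, rem=12, I/O yield, promote→Q0. Q0=[P4,P5,P1,P2,P3] Q1=[] Q2=[]
t=6-9: P4@Q0 runs 3, rem=11, quantum used, demote→Q1. Q0=[P5,P1,P2,P3] Q1=[P4] Q2=[]
t=9-12: P5@Q0 runs 3, rem=11, I/O yield, promote→Q0. Q0=[P1,P2,P3,P5] Q1=[P4] Q2=[]
t=12-14: P1@Q0 runs 2, rem=11, I/O yield, promote→Q0. Q0=[P2,P3,P5,P1] Q1=[P4] Q2=[]
t=14-16: P2@Q0 runs 2, rem=9, I/O yield, promote→Q0. Q0=[P3,P5,P1,P2] Q1=[P4] Q2=[]
t=16-18: P3@Q0 runs 2, rem=10, I/O yield, promote→Q0. Q0=[P5,P1,P2,P3] Q1=[P4] Q2=[]
t=18-21: P5@Q0 runs 3, rem=8, I/O yield, promote→Q0. Q0=[P1,P2,P3,P5] Q1=[P4] Q2=[]
t=21-23: P1@Q0 runs 2, rem=9, I/O yield, promote→Q0. Q0=[P2,P3,P5,P1] Q1=[P4] Q2=[]
t=23-25: P2@Q0 runs 2, rem=7, I/O yield, promote→Q0. Q0=[P3,P5,P1,P2] Q1=[P4] Q2=[]
t=25-27: P3@Q0 runs 2, rem=8, I/O yield, promote→Q0. Q0=[P5,P1,P2,P3] Q1=[P4] Q2=[]
t=27-30: P5@Q0 runs 3, rem=5, I/O yield, promote→Q0. Q0=[P1,P2,P3,P5] Q1=[P4] Q2=[]
t=30-32: P1@Q0 runs 2, rem=7, I/O yield, promote→Q0. Q0=[P2,P3,P5,P1] Q1=[P4] Q2=[]
t=32-34: P2@Q0 runs 2, rem=5, I/O yield, promote→Q0. Q0=[P3,P5,P1,P2] Q1=[P4] Q2=[]
t=34-36: P3@Q0 runs 2, rem=6, I/O yield, promote→Q0. Q0=[P5,P1,P2,P3] Q1=[P4] Q2=[]
t=36-39: P5@Q0 runs 3, rem=2, I/O yield, promote→Q0. Q0=[P1,P2,P3,P5] Q1=[P4] Q2=[]
t=39-41: P1@Q0 runs 2, rem=5, I/O yield, promote→Q0. Q0=[P2,P3,P5,P1] Q1=[P4] Q2=[]
t=41-43: P2@Q0 runs 2, rem=3, I/O yield, promote→Q0. Q0=[P3,P5,P1,P2] Q1=[P4] Q2=[]
t=43-45: P3@Q0 runs 2, rem=4, I/O yield, promote→Q0. Q0=[P5,P1,P2,P3] Q1=[P4] Q2=[]
t=45-47: P5@Q0 runs 2, rem=0, completes. Q0=[P1,P2,P3] Q1=[P4] Q2=[]
t=47-49: P1@Q0 runs 2, rem=3, I/O yield, promote→Q0. Q0=[P2,P3,P1] Q1=[P4] Q2=[]
t=49-51: P2@Q0 runs 2, rem=1, I/O yield, promote→Q0. Q0=[P3,P1,P2] Q1=[P4] Q2=[]
t=51-53: P3@Q0 runs 2, rem=2, I/O yield, promote→Q0. Q0=[P1,P2,P3] Q1=[P4] Q2=[]
t=53-55: P1@Q0 runs 2, rem=1, I/O yield, promote→Q0. Q0=[P2,P3,P1] Q1=[P4] Q2=[]
t=55-56: P2@Q0 runs 1, rem=0, completes. Q0=[P3,P1] Q1=[P4] Q2=[]
t=56-58: P3@Q0 runs 2, rem=0, completes. Q0=[P1] Q1=[P4] Q2=[]
t=58-59: P1@Q0 runs 1, rem=0, completes. Q0=[] Q1=[P4] Q2=[]
t=59-65: P4@Q1 runs 6, rem=5, quantum used, demote→Q2. Q0=[] Q1=[] Q2=[P4]
t=65-70: P4@Q2 runs 5, rem=0, completes. Q0=[] Q1=[] Q2=[]

Answer: P1(0-2) P2(2-4) P3(4-6) P4(6-9) P5(9-12) P1(12-14) P2(14-16) P3(16-18) P5(18-21) P1(21-23) P2(23-25) P3(25-27) P5(27-30) P1(30-32) P2(32-34) P3(34-36) P5(36-39) P1(39-41) P2(41-43) P3(43-45) P5(45-47) P1(47-49) P2(49-51) P3(51-53) P1(53-55) P2(55-56) P3(56-58) P1(58-59) P4(59-65) P4(65-70)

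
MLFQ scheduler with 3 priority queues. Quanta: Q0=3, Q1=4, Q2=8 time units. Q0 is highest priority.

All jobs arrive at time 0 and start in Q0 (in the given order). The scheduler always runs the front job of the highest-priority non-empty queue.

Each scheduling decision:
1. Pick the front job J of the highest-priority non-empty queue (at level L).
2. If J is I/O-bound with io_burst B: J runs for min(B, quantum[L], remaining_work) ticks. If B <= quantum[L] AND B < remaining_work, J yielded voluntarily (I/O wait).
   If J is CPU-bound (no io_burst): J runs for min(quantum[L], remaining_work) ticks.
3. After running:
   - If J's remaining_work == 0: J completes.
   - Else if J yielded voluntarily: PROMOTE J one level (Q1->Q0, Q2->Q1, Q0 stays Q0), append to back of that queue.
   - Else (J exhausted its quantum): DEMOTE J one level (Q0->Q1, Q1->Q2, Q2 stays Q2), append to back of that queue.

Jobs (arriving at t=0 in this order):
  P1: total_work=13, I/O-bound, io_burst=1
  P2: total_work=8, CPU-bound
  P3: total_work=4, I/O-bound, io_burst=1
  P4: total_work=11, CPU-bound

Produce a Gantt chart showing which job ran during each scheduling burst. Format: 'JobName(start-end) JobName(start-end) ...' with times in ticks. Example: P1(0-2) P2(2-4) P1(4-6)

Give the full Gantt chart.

Answer: P1(0-1) P2(1-4) P3(4-5) P4(5-8) P1(8-9) P3(9-10) P1(10-11) P3(11-12) P1(12-13) P3(13-14) P1(14-15) P1(15-16) P1(16-17) P1(17-18) P1(18-19) P1(19-20) P1(20-21) P1(21-22) P1(22-23) P2(23-27) P4(27-31) P2(31-32) P4(32-36)

Derivation:
t=0-1: P1@Q0 runs 1, rem=12, I/O yield, promote→Q0. Q0=[P2,P3,P4,P1] Q1=[] Q2=[]
t=1-4: P2@Q0 runs 3, rem=5, quantum used, demote→Q1. Q0=[P3,P4,P1] Q1=[P2] Q2=[]
t=4-5: P3@Q0 runs 1, rem=3, I/O yield, promote→Q0. Q0=[P4,P1,P3] Q1=[P2] Q2=[]
t=5-8: P4@Q0 runs 3, rem=8, quantum used, demote→Q1. Q0=[P1,P3] Q1=[P2,P4] Q2=[]
t=8-9: P1@Q0 runs 1, rem=11, I/O yield, promote→Q0. Q0=[P3,P1] Q1=[P2,P4] Q2=[]
t=9-10: P3@Q0 runs 1, rem=2, I/O yield, promote→Q0. Q0=[P1,P3] Q1=[P2,P4] Q2=[]
t=10-11: P1@Q0 runs 1, rem=10, I/O yield, promote→Q0. Q0=[P3,P1] Q1=[P2,P4] Q2=[]
t=11-12: P3@Q0 runs 1, rem=1, I/O yield, promote→Q0. Q0=[P1,P3] Q1=[P2,P4] Q2=[]
t=12-13: P1@Q0 runs 1, rem=9, I/O yield, promote→Q0. Q0=[P3,P1] Q1=[P2,P4] Q2=[]
t=13-14: P3@Q0 runs 1, rem=0, completes. Q0=[P1] Q1=[P2,P4] Q2=[]
t=14-15: P1@Q0 runs 1, rem=8, I/O yield, promote→Q0. Q0=[P1] Q1=[P2,P4] Q2=[]
t=15-16: P1@Q0 runs 1, rem=7, I/O yield, promote→Q0. Q0=[P1] Q1=[P2,P4] Q2=[]
t=16-17: P1@Q0 runs 1, rem=6, I/O yield, promote→Q0. Q0=[P1] Q1=[P2,P4] Q2=[]
t=17-18: P1@Q0 runs 1, rem=5, I/O yield, promote→Q0. Q0=[P1] Q1=[P2,P4] Q2=[]
t=18-19: P1@Q0 runs 1, rem=4, I/O yield, promote→Q0. Q0=[P1] Q1=[P2,P4] Q2=[]
t=19-20: P1@Q0 runs 1, rem=3, I/O yield, promote→Q0. Q0=[P1] Q1=[P2,P4] Q2=[]
t=20-21: P1@Q0 runs 1, rem=2, I/O yield, promote→Q0. Q0=[P1] Q1=[P2,P4] Q2=[]
t=21-22: P1@Q0 runs 1, rem=1, I/O yield, promote→Q0. Q0=[P1] Q1=[P2,P4] Q2=[]
t=22-23: P1@Q0 runs 1, rem=0, completes. Q0=[] Q1=[P2,P4] Q2=[]
t=23-27: P2@Q1 runs 4, rem=1, quantum used, demote→Q2. Q0=[] Q1=[P4] Q2=[P2]
t=27-31: P4@Q1 runs 4, rem=4, quantum used, demote→Q2. Q0=[] Q1=[] Q2=[P2,P4]
t=31-32: P2@Q2 runs 1, rem=0, completes. Q0=[] Q1=[] Q2=[P4]
t=32-36: P4@Q2 runs 4, rem=0, completes. Q0=[] Q1=[] Q2=[]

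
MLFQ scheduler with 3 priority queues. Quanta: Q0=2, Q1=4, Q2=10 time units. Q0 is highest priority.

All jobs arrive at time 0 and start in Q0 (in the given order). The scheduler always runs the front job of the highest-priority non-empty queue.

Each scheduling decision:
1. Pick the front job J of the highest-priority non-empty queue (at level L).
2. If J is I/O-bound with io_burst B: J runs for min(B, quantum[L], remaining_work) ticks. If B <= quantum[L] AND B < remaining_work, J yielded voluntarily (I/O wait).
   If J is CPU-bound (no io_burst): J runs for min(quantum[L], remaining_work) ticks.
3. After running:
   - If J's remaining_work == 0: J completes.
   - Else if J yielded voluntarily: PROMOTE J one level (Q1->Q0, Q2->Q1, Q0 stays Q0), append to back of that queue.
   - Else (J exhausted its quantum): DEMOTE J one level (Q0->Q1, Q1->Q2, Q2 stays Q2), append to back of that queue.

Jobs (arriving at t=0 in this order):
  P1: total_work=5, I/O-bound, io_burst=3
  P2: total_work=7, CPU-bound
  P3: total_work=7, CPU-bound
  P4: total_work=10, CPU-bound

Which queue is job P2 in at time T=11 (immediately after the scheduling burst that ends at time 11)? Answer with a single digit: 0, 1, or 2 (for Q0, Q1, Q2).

t=0-2: P1@Q0 runs 2, rem=3, quantum used, demote→Q1. Q0=[P2,P3,P4] Q1=[P1] Q2=[]
t=2-4: P2@Q0 runs 2, rem=5, quantum used, demote→Q1. Q0=[P3,P4] Q1=[P1,P2] Q2=[]
t=4-6: P3@Q0 runs 2, rem=5, quantum used, demote→Q1. Q0=[P4] Q1=[P1,P2,P3] Q2=[]
t=6-8: P4@Q0 runs 2, rem=8, quantum used, demote→Q1. Q0=[] Q1=[P1,P2,P3,P4] Q2=[]
t=8-11: P1@Q1 runs 3, rem=0, completes. Q0=[] Q1=[P2,P3,P4] Q2=[]
t=11-15: P2@Q1 runs 4, rem=1, quantum used, demote→Q2. Q0=[] Q1=[P3,P4] Q2=[P2]
t=15-19: P3@Q1 runs 4, rem=1, quantum used, demote→Q2. Q0=[] Q1=[P4] Q2=[P2,P3]
t=19-23: P4@Q1 runs 4, rem=4, quantum used, demote→Q2. Q0=[] Q1=[] Q2=[P2,P3,P4]
t=23-24: P2@Q2 runs 1, rem=0, completes. Q0=[] Q1=[] Q2=[P3,P4]
t=24-25: P3@Q2 runs 1, rem=0, completes. Q0=[] Q1=[] Q2=[P4]
t=25-29: P4@Q2 runs 4, rem=0, completes. Q0=[] Q1=[] Q2=[]

Answer: 1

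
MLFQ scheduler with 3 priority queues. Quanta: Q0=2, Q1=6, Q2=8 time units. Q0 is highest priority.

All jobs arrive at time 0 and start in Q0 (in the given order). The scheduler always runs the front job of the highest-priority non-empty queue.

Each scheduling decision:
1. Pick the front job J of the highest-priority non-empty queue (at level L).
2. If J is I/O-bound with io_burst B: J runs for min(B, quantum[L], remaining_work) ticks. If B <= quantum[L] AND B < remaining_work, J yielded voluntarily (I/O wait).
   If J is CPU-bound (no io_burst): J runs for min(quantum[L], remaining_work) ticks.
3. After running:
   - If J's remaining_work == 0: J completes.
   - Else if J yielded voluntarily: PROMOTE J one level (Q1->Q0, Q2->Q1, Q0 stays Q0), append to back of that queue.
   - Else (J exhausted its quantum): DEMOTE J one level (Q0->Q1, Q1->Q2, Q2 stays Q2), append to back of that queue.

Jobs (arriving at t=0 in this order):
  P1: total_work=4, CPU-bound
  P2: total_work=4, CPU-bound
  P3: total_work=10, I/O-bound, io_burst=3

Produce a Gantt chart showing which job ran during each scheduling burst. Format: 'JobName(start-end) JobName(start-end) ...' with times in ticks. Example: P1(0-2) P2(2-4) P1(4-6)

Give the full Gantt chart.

t=0-2: P1@Q0 runs 2, rem=2, quantum used, demote→Q1. Q0=[P2,P3] Q1=[P1] Q2=[]
t=2-4: P2@Q0 runs 2, rem=2, quantum used, demote→Q1. Q0=[P3] Q1=[P1,P2] Q2=[]
t=4-6: P3@Q0 runs 2, rem=8, quantum used, demote→Q1. Q0=[] Q1=[P1,P2,P3] Q2=[]
t=6-8: P1@Q1 runs 2, rem=0, completes. Q0=[] Q1=[P2,P3] Q2=[]
t=8-10: P2@Q1 runs 2, rem=0, completes. Q0=[] Q1=[P3] Q2=[]
t=10-13: P3@Q1 runs 3, rem=5, I/O yield, promote→Q0. Q0=[P3] Q1=[] Q2=[]
t=13-15: P3@Q0 runs 2, rem=3, quantum used, demote→Q1. Q0=[] Q1=[P3] Q2=[]
t=15-18: P3@Q1 runs 3, rem=0, completes. Q0=[] Q1=[] Q2=[]

Answer: P1(0-2) P2(2-4) P3(4-6) P1(6-8) P2(8-10) P3(10-13) P3(13-15) P3(15-18)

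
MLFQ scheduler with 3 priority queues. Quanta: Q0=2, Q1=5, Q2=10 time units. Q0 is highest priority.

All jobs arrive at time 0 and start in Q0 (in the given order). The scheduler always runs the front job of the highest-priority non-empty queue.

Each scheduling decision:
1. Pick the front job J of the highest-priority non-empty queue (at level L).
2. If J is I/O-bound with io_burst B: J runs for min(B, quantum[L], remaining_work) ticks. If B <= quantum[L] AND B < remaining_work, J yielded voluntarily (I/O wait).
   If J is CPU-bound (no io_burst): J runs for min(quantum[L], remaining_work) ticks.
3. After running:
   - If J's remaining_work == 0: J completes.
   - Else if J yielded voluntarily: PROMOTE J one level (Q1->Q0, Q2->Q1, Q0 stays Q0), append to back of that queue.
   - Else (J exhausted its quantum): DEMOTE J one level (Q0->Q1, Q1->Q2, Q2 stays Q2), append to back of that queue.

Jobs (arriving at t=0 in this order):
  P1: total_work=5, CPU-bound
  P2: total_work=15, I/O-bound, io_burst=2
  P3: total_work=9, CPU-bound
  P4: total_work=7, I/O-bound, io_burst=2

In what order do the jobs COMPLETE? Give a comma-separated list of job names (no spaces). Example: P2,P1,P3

t=0-2: P1@Q0 runs 2, rem=3, quantum used, demote→Q1. Q0=[P2,P3,P4] Q1=[P1] Q2=[]
t=2-4: P2@Q0 runs 2, rem=13, I/O yield, promote→Q0. Q0=[P3,P4,P2] Q1=[P1] Q2=[]
t=4-6: P3@Q0 runs 2, rem=7, quantum used, demote→Q1. Q0=[P4,P2] Q1=[P1,P3] Q2=[]
t=6-8: P4@Q0 runs 2, rem=5, I/O yield, promote→Q0. Q0=[P2,P4] Q1=[P1,P3] Q2=[]
t=8-10: P2@Q0 runs 2, rem=11, I/O yield, promote→Q0. Q0=[P4,P2] Q1=[P1,P3] Q2=[]
t=10-12: P4@Q0 runs 2, rem=3, I/O yield, promote→Q0. Q0=[P2,P4] Q1=[P1,P3] Q2=[]
t=12-14: P2@Q0 runs 2, rem=9, I/O yield, promote→Q0. Q0=[P4,P2] Q1=[P1,P3] Q2=[]
t=14-16: P4@Q0 runs 2, rem=1, I/O yield, promote→Q0. Q0=[P2,P4] Q1=[P1,P3] Q2=[]
t=16-18: P2@Q0 runs 2, rem=7, I/O yield, promote→Q0. Q0=[P4,P2] Q1=[P1,P3] Q2=[]
t=18-19: P4@Q0 runs 1, rem=0, completes. Q0=[P2] Q1=[P1,P3] Q2=[]
t=19-21: P2@Q0 runs 2, rem=5, I/O yield, promote→Q0. Q0=[P2] Q1=[P1,P3] Q2=[]
t=21-23: P2@Q0 runs 2, rem=3, I/O yield, promote→Q0. Q0=[P2] Q1=[P1,P3] Q2=[]
t=23-25: P2@Q0 runs 2, rem=1, I/O yield, promote→Q0. Q0=[P2] Q1=[P1,P3] Q2=[]
t=25-26: P2@Q0 runs 1, rem=0, completes. Q0=[] Q1=[P1,P3] Q2=[]
t=26-29: P1@Q1 runs 3, rem=0, completes. Q0=[] Q1=[P3] Q2=[]
t=29-34: P3@Q1 runs 5, rem=2, quantum used, demote→Q2. Q0=[] Q1=[] Q2=[P3]
t=34-36: P3@Q2 runs 2, rem=0, completes. Q0=[] Q1=[] Q2=[]

Answer: P4,P2,P1,P3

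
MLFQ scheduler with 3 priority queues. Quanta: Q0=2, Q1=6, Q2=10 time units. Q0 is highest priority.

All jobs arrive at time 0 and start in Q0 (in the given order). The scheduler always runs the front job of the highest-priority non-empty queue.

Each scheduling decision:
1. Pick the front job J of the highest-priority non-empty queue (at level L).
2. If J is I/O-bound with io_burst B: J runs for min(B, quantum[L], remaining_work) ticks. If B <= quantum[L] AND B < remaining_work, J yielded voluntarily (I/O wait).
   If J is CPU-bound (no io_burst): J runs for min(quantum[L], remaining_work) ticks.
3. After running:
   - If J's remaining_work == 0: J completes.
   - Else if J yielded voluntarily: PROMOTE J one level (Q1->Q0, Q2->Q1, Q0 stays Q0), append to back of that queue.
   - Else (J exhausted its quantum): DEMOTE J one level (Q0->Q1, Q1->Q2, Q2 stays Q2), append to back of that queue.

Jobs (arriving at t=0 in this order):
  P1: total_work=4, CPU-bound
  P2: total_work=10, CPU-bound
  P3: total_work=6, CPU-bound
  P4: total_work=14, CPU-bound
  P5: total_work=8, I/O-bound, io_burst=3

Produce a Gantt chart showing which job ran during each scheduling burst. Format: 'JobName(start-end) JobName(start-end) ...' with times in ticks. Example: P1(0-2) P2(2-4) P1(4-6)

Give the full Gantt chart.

t=0-2: P1@Q0 runs 2, rem=2, quantum used, demote→Q1. Q0=[P2,P3,P4,P5] Q1=[P1] Q2=[]
t=2-4: P2@Q0 runs 2, rem=8, quantum used, demote→Q1. Q0=[P3,P4,P5] Q1=[P1,P2] Q2=[]
t=4-6: P3@Q0 runs 2, rem=4, quantum used, demote→Q1. Q0=[P4,P5] Q1=[P1,P2,P3] Q2=[]
t=6-8: P4@Q0 runs 2, rem=12, quantum used, demote→Q1. Q0=[P5] Q1=[P1,P2,P3,P4] Q2=[]
t=8-10: P5@Q0 runs 2, rem=6, quantum used, demote→Q1. Q0=[] Q1=[P1,P2,P3,P4,P5] Q2=[]
t=10-12: P1@Q1 runs 2, rem=0, completes. Q0=[] Q1=[P2,P3,P4,P5] Q2=[]
t=12-18: P2@Q1 runs 6, rem=2, quantum used, demote→Q2. Q0=[] Q1=[P3,P4,P5] Q2=[P2]
t=18-22: P3@Q1 runs 4, rem=0, completes. Q0=[] Q1=[P4,P5] Q2=[P2]
t=22-28: P4@Q1 runs 6, rem=6, quantum used, demote→Q2. Q0=[] Q1=[P5] Q2=[P2,P4]
t=28-31: P5@Q1 runs 3, rem=3, I/O yield, promote→Q0. Q0=[P5] Q1=[] Q2=[P2,P4]
t=31-33: P5@Q0 runs 2, rem=1, quantum used, demote→Q1. Q0=[] Q1=[P5] Q2=[P2,P4]
t=33-34: P5@Q1 runs 1, rem=0, completes. Q0=[] Q1=[] Q2=[P2,P4]
t=34-36: P2@Q2 runs 2, rem=0, completes. Q0=[] Q1=[] Q2=[P4]
t=36-42: P4@Q2 runs 6, rem=0, completes. Q0=[] Q1=[] Q2=[]

Answer: P1(0-2) P2(2-4) P3(4-6) P4(6-8) P5(8-10) P1(10-12) P2(12-18) P3(18-22) P4(22-28) P5(28-31) P5(31-33) P5(33-34) P2(34-36) P4(36-42)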